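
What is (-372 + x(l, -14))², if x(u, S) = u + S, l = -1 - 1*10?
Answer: 157609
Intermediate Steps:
l = -11 (l = -1 - 10 = -11)
x(u, S) = S + u
(-372 + x(l, -14))² = (-372 + (-14 - 11))² = (-372 - 25)² = (-397)² = 157609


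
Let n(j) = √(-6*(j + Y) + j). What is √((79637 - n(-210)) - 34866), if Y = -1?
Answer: √(44771 - 4*√66) ≈ 211.51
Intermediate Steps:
n(j) = √(6 - 5*j) (n(j) = √(-6*(j - 1) + j) = √(-6*(-1 + j) + j) = √((6 - 6*j) + j) = √(6 - 5*j))
√((79637 - n(-210)) - 34866) = √((79637 - √(6 - 5*(-210))) - 34866) = √((79637 - √(6 + 1050)) - 34866) = √((79637 - √1056) - 34866) = √((79637 - 4*√66) - 34866) = √(44771 - 4*√66)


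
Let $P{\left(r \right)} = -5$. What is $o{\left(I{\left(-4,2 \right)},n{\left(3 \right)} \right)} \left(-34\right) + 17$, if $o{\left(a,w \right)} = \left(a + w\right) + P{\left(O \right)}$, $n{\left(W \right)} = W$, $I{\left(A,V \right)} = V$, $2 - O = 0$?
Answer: $17$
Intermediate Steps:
$O = 2$ ($O = 2 - 0 = 2 + 0 = 2$)
$o{\left(a,w \right)} = -5 + a + w$ ($o{\left(a,w \right)} = \left(a + w\right) - 5 = -5 + a + w$)
$o{\left(I{\left(-4,2 \right)},n{\left(3 \right)} \right)} \left(-34\right) + 17 = \left(-5 + 2 + 3\right) \left(-34\right) + 17 = 0 \left(-34\right) + 17 = 0 + 17 = 17$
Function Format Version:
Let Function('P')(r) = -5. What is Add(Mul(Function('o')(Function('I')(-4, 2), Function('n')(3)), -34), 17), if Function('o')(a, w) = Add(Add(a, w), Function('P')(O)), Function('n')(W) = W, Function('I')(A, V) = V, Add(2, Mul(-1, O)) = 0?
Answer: 17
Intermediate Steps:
O = 2 (O = Add(2, Mul(-1, 0)) = Add(2, 0) = 2)
Function('o')(a, w) = Add(-5, a, w) (Function('o')(a, w) = Add(Add(a, w), -5) = Add(-5, a, w))
Add(Mul(Function('o')(Function('I')(-4, 2), Function('n')(3)), -34), 17) = Add(Mul(Add(-5, 2, 3), -34), 17) = Add(Mul(0, -34), 17) = Add(0, 17) = 17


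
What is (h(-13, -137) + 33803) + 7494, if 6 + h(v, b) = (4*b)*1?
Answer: 40743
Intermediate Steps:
h(v, b) = -6 + 4*b (h(v, b) = -6 + (4*b)*1 = -6 + 4*b)
(h(-13, -137) + 33803) + 7494 = ((-6 + 4*(-137)) + 33803) + 7494 = ((-6 - 548) + 33803) + 7494 = (-554 + 33803) + 7494 = 33249 + 7494 = 40743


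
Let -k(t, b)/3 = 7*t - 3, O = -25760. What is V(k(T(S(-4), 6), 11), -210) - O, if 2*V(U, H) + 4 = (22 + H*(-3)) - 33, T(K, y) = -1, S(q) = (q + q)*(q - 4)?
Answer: 52135/2 ≈ 26068.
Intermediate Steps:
S(q) = 2*q*(-4 + q) (S(q) = (2*q)*(-4 + q) = 2*q*(-4 + q))
k(t, b) = 9 - 21*t (k(t, b) = -3*(7*t - 3) = -3*(-3 + 7*t) = 9 - 21*t)
V(U, H) = -15/2 - 3*H/2 (V(U, H) = -2 + ((22 + H*(-3)) - 33)/2 = -2 + ((22 - 3*H) - 33)/2 = -2 + (-11 - 3*H)/2 = -2 + (-11/2 - 3*H/2) = -15/2 - 3*H/2)
V(k(T(S(-4), 6), 11), -210) - O = (-15/2 - 3/2*(-210)) - 1*(-25760) = (-15/2 + 315) + 25760 = 615/2 + 25760 = 52135/2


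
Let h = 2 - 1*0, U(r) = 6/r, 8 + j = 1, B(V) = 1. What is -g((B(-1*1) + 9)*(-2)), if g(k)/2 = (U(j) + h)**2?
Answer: -128/49 ≈ -2.6122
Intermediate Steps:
j = -7 (j = -8 + 1 = -7)
h = 2 (h = 2 + 0 = 2)
g(k) = 128/49 (g(k) = 2*(6/(-7) + 2)**2 = 2*(6*(-1/7) + 2)**2 = 2*(-6/7 + 2)**2 = 2*(8/7)**2 = 2*(64/49) = 128/49)
-g((B(-1*1) + 9)*(-2)) = -1*128/49 = -128/49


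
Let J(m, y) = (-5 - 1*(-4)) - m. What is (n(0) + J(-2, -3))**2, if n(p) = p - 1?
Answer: 0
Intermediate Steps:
J(m, y) = -1 - m (J(m, y) = (-5 + 4) - m = -1 - m)
n(p) = -1 + p
(n(0) + J(-2, -3))**2 = ((-1 + 0) + (-1 - 1*(-2)))**2 = (-1 + (-1 + 2))**2 = (-1 + 1)**2 = 0**2 = 0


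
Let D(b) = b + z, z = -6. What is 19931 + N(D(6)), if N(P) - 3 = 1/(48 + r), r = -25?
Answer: 458483/23 ≈ 19934.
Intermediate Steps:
D(b) = -6 + b (D(b) = b - 6 = -6 + b)
N(P) = 70/23 (N(P) = 3 + 1/(48 - 25) = 3 + 1/23 = 70/23)
19931 + N(D(6)) = 19931 + 70/23 = 458483/23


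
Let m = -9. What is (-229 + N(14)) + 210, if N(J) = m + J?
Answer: -14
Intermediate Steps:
N(J) = -9 + J
(-229 + N(14)) + 210 = (-229 + (-9 + 14)) + 210 = (-229 + 5) + 210 = -224 + 210 = -14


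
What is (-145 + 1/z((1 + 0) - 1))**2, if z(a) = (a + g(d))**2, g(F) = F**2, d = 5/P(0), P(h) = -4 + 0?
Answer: 8166556161/390625 ≈ 20906.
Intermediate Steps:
P(h) = -4
d = -5/4 (d = 5/(-4) = 5*(-1/4) = -5/4 ≈ -1.2500)
z(a) = (25/16 + a)**2 (z(a) = (a + (-5/4)**2)**2 = (a + 25/16)**2 = (25/16 + a)**2)
(-145 + 1/z((1 + 0) - 1))**2 = (-145 + 1/((25 + 16*((1 + 0) - 1))**2/256))**2 = (-145 + 1/((25 + 16*(1 - 1))**2/256))**2 = (-145 + 1/((25 + 16*0)**2/256))**2 = (-145 + 1/((25 + 0)**2/256))**2 = (-145 + 1/((1/256)*25**2))**2 = (-145 + 1/((1/256)*625))**2 = (-145 + 1/(625/256))**2 = (-145 + 256/625)**2 = (-90369/625)**2 = 8166556161/390625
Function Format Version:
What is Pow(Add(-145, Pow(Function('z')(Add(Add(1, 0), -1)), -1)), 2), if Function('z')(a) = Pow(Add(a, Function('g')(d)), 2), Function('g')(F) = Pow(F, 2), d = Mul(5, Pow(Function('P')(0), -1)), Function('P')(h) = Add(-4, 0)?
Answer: Rational(8166556161, 390625) ≈ 20906.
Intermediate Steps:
Function('P')(h) = -4
d = Rational(-5, 4) (d = Mul(5, Pow(-4, -1)) = Mul(5, Rational(-1, 4)) = Rational(-5, 4) ≈ -1.2500)
Function('z')(a) = Pow(Add(Rational(25, 16), a), 2) (Function('z')(a) = Pow(Add(a, Pow(Rational(-5, 4), 2)), 2) = Pow(Add(a, Rational(25, 16)), 2) = Pow(Add(Rational(25, 16), a), 2))
Pow(Add(-145, Pow(Function('z')(Add(Add(1, 0), -1)), -1)), 2) = Pow(Add(-145, Pow(Mul(Rational(1, 256), Pow(Add(25, Mul(16, Add(Add(1, 0), -1))), 2)), -1)), 2) = Pow(Add(-145, Pow(Mul(Rational(1, 256), Pow(Add(25, Mul(16, Add(1, -1))), 2)), -1)), 2) = Pow(Add(-145, Pow(Mul(Rational(1, 256), Pow(Add(25, Mul(16, 0)), 2)), -1)), 2) = Pow(Add(-145, Pow(Mul(Rational(1, 256), Pow(Add(25, 0), 2)), -1)), 2) = Pow(Add(-145, Pow(Mul(Rational(1, 256), Pow(25, 2)), -1)), 2) = Pow(Add(-145, Pow(Mul(Rational(1, 256), 625), -1)), 2) = Pow(Add(-145, Pow(Rational(625, 256), -1)), 2) = Pow(Add(-145, Rational(256, 625)), 2) = Pow(Rational(-90369, 625), 2) = Rational(8166556161, 390625)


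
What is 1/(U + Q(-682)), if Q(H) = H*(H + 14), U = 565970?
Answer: 1/1021546 ≈ 9.7891e-7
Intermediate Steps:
Q(H) = H*(14 + H)
1/(U + Q(-682)) = 1/(565970 - 682*(14 - 682)) = 1/(565970 - 682*(-668)) = 1/(565970 + 455576) = 1/1021546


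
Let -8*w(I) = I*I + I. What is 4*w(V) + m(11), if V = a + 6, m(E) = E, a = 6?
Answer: -67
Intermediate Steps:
V = 12 (V = 6 + 6 = 12)
w(I) = -I/8 - I**2/8 (w(I) = -(I*I + I)/8 = -(I**2 + I)/8 = -(I + I**2)/8 = -I/8 - I**2/8)
4*w(V) + m(11) = 4*(-1/8*12*(1 + 12)) + 11 = 4*(-1/8*12*13) + 11 = 4*(-39/2) + 11 = -78 + 11 = -67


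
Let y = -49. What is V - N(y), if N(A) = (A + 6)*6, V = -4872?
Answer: -4614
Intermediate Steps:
N(A) = 36 + 6*A (N(A) = (6 + A)*6 = 36 + 6*A)
V - N(y) = -4872 - (36 + 6*(-49)) = -4872 - (36 - 294) = -4872 - 1*(-258) = -4872 + 258 = -4614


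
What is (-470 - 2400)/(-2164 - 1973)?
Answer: 410/591 ≈ 0.69374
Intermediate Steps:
(-470 - 2400)/(-2164 - 1973) = -2870/(-4137) = -2870*(-1/4137) = 410/591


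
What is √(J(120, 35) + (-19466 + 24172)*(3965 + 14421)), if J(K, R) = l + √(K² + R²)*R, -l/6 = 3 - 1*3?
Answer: √86528891 ≈ 9302.1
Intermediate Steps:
l = 0 (l = -6*(3 - 1*3) = -6*(3 - 3) = -6*0 = 0)
J(K, R) = R*√(K² + R²) (J(K, R) = 0 + √(K² + R²)*R = 0 + R*√(K² + R²) = R*√(K² + R²))
√(J(120, 35) + (-19466 + 24172)*(3965 + 14421)) = √(35*√(120² + 35²) + (-19466 + 24172)*(3965 + 14421)) = √(35*√(14400 + 1225) + 4706*18386) = √(35*√15625 + 86524516) = √(35*125 + 86524516) = √(4375 + 86524516) = √86528891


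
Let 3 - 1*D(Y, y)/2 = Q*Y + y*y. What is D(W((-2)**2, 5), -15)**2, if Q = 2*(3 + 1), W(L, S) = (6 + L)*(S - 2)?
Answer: 853776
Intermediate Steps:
W(L, S) = (-2 + S)*(6 + L) (W(L, S) = (6 + L)*(-2 + S) = (-2 + S)*(6 + L))
Q = 8 (Q = 2*4 = 8)
D(Y, y) = 6 - 16*Y - 2*y**2 (D(Y, y) = 6 - 2*(8*Y + y*y) = 6 - 2*(8*Y + y**2) = 6 - 2*(y**2 + 8*Y) = 6 + (-16*Y - 2*y**2) = 6 - 16*Y - 2*y**2)
D(W((-2)**2, 5), -15)**2 = (6 - 16*(-12 - 2*(-2)**2 + 6*5 + (-2)**2*5) - 2*(-15)**2)**2 = (6 - 16*(-12 - 2*4 + 30 + 4*5) - 2*225)**2 = (6 - 16*(-12 - 8 + 30 + 20) - 450)**2 = (6 - 16*30 - 450)**2 = (6 - 480 - 450)**2 = (-924)**2 = 853776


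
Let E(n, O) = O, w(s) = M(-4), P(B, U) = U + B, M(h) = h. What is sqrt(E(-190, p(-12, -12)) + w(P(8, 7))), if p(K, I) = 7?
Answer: sqrt(3) ≈ 1.7320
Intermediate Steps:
P(B, U) = B + U
w(s) = -4
sqrt(E(-190, p(-12, -12)) + w(P(8, 7))) = sqrt(7 - 4) = sqrt(3)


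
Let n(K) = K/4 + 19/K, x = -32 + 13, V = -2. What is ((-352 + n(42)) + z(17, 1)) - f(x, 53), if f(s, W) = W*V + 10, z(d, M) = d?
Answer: -4789/21 ≈ -228.05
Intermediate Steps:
x = -19
n(K) = 19/K + K/4 (n(K) = K*(1/4) + 19/K = K/4 + 19/K = 19/K + K/4)
f(s, W) = 10 - 2*W (f(s, W) = W*(-2) + 10 = -2*W + 10 = 10 - 2*W)
((-352 + n(42)) + z(17, 1)) - f(x, 53) = ((-352 + (19/42 + (1/4)*42)) + 17) - (10 - 2*53) = ((-352 + (19*(1/42) + 21/2)) + 17) - (10 - 106) = ((-352 + (19/42 + 21/2)) + 17) - 1*(-96) = ((-352 + 230/21) + 17) + 96 = (-7162/21 + 17) + 96 = -6805/21 + 96 = -4789/21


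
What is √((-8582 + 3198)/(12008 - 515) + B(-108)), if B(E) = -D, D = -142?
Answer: √2077196294/3831 ≈ 11.897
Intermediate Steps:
B(E) = 142 (B(E) = -1*(-142) = 142)
√((-8582 + 3198)/(12008 - 515) + B(-108)) = √((-8582 + 3198)/(12008 - 515) + 142) = √(-5384/11493 + 142) = √(1626622/11493) = √2077196294/3831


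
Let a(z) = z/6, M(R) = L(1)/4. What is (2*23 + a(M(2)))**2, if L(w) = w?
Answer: 1221025/576 ≈ 2119.8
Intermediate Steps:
M(R) = 1/4
a(z) = z/6 (a(z) = z*(1/6) = z/6)
(2*23 + a(M(2)))**2 = (2*23 + (1/6)*(1/4))**2 = (46 + 1/24)**2 = (1105/24)**2 = 1221025/576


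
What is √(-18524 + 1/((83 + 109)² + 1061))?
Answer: I*√1065726934383/7585 ≈ 136.1*I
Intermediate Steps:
√(-18524 + 1/((83 + 109)² + 1061)) = √(-18524 + 1/(192² + 1061)) = √(-18524 + 1/(36864 + 1061)) = √(-18524 + 1/37925) = √(-702522699/37925) = I*√1065726934383/7585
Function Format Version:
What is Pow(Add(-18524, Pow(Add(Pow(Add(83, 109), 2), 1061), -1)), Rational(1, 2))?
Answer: Mul(Rational(1, 7585), I, Pow(1065726934383, Rational(1, 2))) ≈ Mul(136.10, I)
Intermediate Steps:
Pow(Add(-18524, Pow(Add(Pow(Add(83, 109), 2), 1061), -1)), Rational(1, 2)) = Pow(Add(-18524, Pow(Add(Pow(192, 2), 1061), -1)), Rational(1, 2)) = Pow(Add(-18524, Pow(Add(36864, 1061), -1)), Rational(1, 2)) = Pow(Add(-18524, Pow(37925, -1)), Rational(1, 2)) = Pow(Add(-18524, Rational(1, 37925)), Rational(1, 2)) = Pow(Rational(-702522699, 37925), Rational(1, 2)) = Mul(Rational(1, 7585), I, Pow(1065726934383, Rational(1, 2)))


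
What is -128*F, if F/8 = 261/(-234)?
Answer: 14848/13 ≈ 1142.2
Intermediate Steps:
F = -116/13 (F = 8*(261/(-234)) = 8*(261*(-1/234)) = 8*(-29/26) = -116/13 ≈ -8.9231)
-128*F = -128*(-116/13) = 14848/13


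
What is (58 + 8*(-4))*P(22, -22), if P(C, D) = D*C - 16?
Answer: -13000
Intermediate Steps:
P(C, D) = -16 + C*D (P(C, D) = C*D - 16 = -16 + C*D)
(58 + 8*(-4))*P(22, -22) = (58 + 8*(-4))*(-16 + 22*(-22)) = (58 - 32)*(-16 - 484) = 26*(-500) = -13000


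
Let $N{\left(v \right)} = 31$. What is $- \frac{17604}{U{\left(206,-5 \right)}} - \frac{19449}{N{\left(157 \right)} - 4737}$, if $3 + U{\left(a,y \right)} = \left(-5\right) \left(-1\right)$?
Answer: $- \frac{41402763}{4706} \approx -8797.9$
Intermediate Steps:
$U{\left(a,y \right)} = 2$ ($U{\left(a,y \right)} = -3 - -5 = -3 + 5 = 2$)
$- \frac{17604}{U{\left(206,-5 \right)}} - \frac{19449}{N{\left(157 \right)} - 4737} = - \frac{17604}{2} - \frac{19449}{31 - 4737} = \left(-17604\right) \frac{1}{2} - \frac{19449}{-4706} = -8802 - - \frac{19449}{4706} = -8802 + \frac{19449}{4706} = - \frac{41402763}{4706}$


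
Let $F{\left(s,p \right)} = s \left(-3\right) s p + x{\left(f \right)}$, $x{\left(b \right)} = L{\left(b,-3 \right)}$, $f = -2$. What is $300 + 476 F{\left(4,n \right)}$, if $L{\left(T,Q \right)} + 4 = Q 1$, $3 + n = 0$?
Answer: $65512$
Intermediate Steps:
$n = -3$ ($n = -3 + 0 = -3$)
$L{\left(T,Q \right)} = -4 + Q$ ($L{\left(T,Q \right)} = -4 + Q 1 = -4 + Q$)
$x{\left(b \right)} = -7$ ($x{\left(b \right)} = -4 - 3 = -7$)
$F{\left(s,p \right)} = -7 - 3 p s^{2}$ ($F{\left(s,p \right)} = s \left(-3\right) s p - 7 = - 3 s s p - 7 = - 3 s^{2} p - 7 = - 3 p s^{2} - 7 = -7 - 3 p s^{2}$)
$300 + 476 F{\left(4,n \right)} = 300 + 476 \left(-7 - - 9 \cdot 4^{2}\right) = 300 + 476 \left(-7 - \left(-9\right) 16\right) = 300 + 476 \left(-7 + 144\right) = 300 + 476 \cdot 137 = 300 + 65212 = 65512$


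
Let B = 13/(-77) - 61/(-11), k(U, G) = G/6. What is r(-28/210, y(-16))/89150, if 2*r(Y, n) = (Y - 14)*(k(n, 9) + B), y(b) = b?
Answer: -18709/34322750 ≈ -0.00054509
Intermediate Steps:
k(U, G) = G/6 (k(U, G) = G*(⅙) = G/6)
B = 414/77 (B = 13*(-1/77) - 61*(-1/11) = -13/77 + 61/11 = 414/77 ≈ 5.3766)
r(Y, n) = -1059/22 + 1059*Y/308 (r(Y, n) = ((Y - 14)*((⅙)*9 + 414/77))/2 = ((-14 + Y)*(3/2 + 414/77))/2 = ((-14 + Y)*(1059/154))/2 = (-1059/11 + 1059*Y/154)/2 = -1059/22 + 1059*Y/308)
r(-28/210, y(-16))/89150 = (-1059/22 + 1059*(-28/210)/308)/89150 = (-1059/22 + 1059*(-28*1/210)/308)*(1/89150) = (-1059/22 + (1059/308)*(-2/15))*(1/89150) = (-1059/22 - 353/770)*(1/89150) = -18709/385*1/89150 = -18709/34322750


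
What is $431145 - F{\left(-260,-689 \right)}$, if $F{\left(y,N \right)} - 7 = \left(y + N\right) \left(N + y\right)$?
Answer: $-469463$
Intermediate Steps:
$F{\left(y,N \right)} = 7 + \left(N + y\right)^{2}$ ($F{\left(y,N \right)} = 7 + \left(y + N\right) \left(N + y\right) = 7 + \left(N + y\right) \left(N + y\right) = 7 + \left(N + y\right)^{2}$)
$431145 - F{\left(-260,-689 \right)} = 431145 - \left(7 + \left(-689 - 260\right)^{2}\right) = 431145 - \left(7 + \left(-949\right)^{2}\right) = 431145 - \left(7 + 900601\right) = 431145 - 900608 = -469463$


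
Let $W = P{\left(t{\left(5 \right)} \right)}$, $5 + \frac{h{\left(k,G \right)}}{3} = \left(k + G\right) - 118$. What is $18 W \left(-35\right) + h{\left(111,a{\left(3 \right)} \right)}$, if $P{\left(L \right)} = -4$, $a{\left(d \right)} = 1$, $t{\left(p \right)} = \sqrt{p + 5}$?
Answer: $2487$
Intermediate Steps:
$t{\left(p \right)} = \sqrt{5 + p}$
$h{\left(k,G \right)} = -369 + 3 G + 3 k$ ($h{\left(k,G \right)} = -15 + 3 \left(\left(k + G\right) - 118\right) = -15 + 3 \left(\left(G + k\right) - 118\right) = -15 + 3 \left(-118 + G + k\right) = -15 + \left(-354 + 3 G + 3 k\right) = -369 + 3 G + 3 k$)
$W = -4$
$18 W \left(-35\right) + h{\left(111,a{\left(3 \right)} \right)} = 18 \left(-4\right) \left(-35\right) + \left(-369 + 3 \cdot 1 + 3 \cdot 111\right) = \left(-72\right) \left(-35\right) + \left(-369 + 3 + 333\right) = 2520 - 33 = 2487$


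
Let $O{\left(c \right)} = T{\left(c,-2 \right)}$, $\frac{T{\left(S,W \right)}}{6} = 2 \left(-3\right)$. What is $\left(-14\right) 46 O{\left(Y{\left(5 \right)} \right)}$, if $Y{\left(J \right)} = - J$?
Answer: $23184$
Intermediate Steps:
$T{\left(S,W \right)} = -36$ ($T{\left(S,W \right)} = 6 \cdot 2 \left(-3\right) = 6 \left(-6\right) = -36$)
$O{\left(c \right)} = -36$
$\left(-14\right) 46 O{\left(Y{\left(5 \right)} \right)} = \left(-14\right) 46 \left(-36\right) = \left(-644\right) \left(-36\right) = 23184$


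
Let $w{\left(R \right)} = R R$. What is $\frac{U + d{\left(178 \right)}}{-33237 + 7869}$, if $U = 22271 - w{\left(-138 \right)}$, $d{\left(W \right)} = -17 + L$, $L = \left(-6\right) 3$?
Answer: $- \frac{19}{151} \approx -0.12583$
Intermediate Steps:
$w{\left(R \right)} = R^{2}$
$L = -18$
$d{\left(W \right)} = -35$ ($d{\left(W \right)} = -17 - 18 = -35$)
$U = 3227$ ($U = 22271 - \left(-138\right)^{2} = 22271 - 19044 = 3227$)
$\frac{U + d{\left(178 \right)}}{-33237 + 7869} = \frac{3227 - 35}{-33237 + 7869} = \frac{3192}{-25368} = 3192 \left(- \frac{1}{25368}\right) = - \frac{19}{151}$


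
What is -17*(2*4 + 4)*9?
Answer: -1836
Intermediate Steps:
-17*(2*4 + 4)*9 = -17*(8 + 4)*9 = -17*12*9 = -204*9 = -1836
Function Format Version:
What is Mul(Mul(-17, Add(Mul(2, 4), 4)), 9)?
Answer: -1836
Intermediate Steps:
Mul(Mul(-17, Add(Mul(2, 4), 4)), 9) = Mul(Mul(-17, Add(8, 4)), 9) = Mul(Mul(-17, 12), 9) = Mul(-204, 9) = -1836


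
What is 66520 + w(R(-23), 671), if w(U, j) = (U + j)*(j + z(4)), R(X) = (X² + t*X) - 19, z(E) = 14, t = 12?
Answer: 686445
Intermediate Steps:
R(X) = -19 + X² + 12*X (R(X) = (X² + 12*X) - 19 = -19 + X² + 12*X)
w(U, j) = (14 + j)*(U + j) (w(U, j) = (U + j)*(j + 14) = (U + j)*(14 + j) = (14 + j)*(U + j))
66520 + w(R(-23), 671) = 66520 + (671² + 14*(-19 + (-23)² + 12*(-23)) + 14*671 + (-19 + (-23)² + 12*(-23))*671) = 66520 + (450241 + 14*(-19 + 529 - 276) + 9394 + (-19 + 529 - 276)*671) = 66520 + (450241 + 14*234 + 9394 + 234*671) = 66520 + (450241 + 3276 + 9394 + 157014) = 66520 + 619925 = 686445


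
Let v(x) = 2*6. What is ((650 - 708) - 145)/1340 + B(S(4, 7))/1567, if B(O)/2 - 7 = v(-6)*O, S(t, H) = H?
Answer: -74221/2099780 ≈ -0.035347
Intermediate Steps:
v(x) = 12
B(O) = 14 + 24*O (B(O) = 14 + 2*(12*O) = 14 + 24*O)
((650 - 708) - 145)/1340 + B(S(4, 7))/1567 = ((650 - 708) - 145)/1340 + (14 + 24*7)/1567 = (-58 - 145)*(1/1340) + (14 + 168)*(1/1567) = -203*1/1340 + 182*(1/1567) = -203/1340 + 182/1567 = -74221/2099780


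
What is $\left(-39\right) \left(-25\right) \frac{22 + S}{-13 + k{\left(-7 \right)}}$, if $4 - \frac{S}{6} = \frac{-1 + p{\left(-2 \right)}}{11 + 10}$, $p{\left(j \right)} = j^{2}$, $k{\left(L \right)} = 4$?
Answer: $- \frac{102700}{21} \approx -4890.5$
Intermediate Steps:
$S = \frac{162}{7}$ ($S = 24 - 6 \frac{-1 + \left(-2\right)^{2}}{11 + 10} = 24 - 6 \frac{-1 + 4}{21} = 24 - 6 \cdot 3 \cdot \frac{1}{21} = 24 - \frac{6}{7} = \frac{162}{7} \approx 23.143$)
$\left(-39\right) \left(-25\right) \frac{22 + S}{-13 + k{\left(-7 \right)}} = \left(-39\right) \left(-25\right) \frac{22 + \frac{162}{7}}{-13 + 4} = 975 \frac{316}{7 \left(-9\right)} = 975 \cdot \frac{316}{7} \left(- \frac{1}{9}\right) = 975 \left(- \frac{316}{63}\right) = - \frac{102700}{21}$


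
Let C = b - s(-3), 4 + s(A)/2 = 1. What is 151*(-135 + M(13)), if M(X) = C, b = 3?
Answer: -19026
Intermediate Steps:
s(A) = -6 (s(A) = -8 + 2*1 = -8 + 2 = -6)
C = 9 (C = 3 - 1*(-6) = 3 + 6 = 9)
M(X) = 9
151*(-135 + M(13)) = 151*(-135 + 9) = 151*(-126) = -19026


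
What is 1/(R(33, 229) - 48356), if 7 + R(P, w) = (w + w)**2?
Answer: 1/161401 ≈ 6.1957e-6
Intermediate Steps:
R(P, w) = -7 + 4*w**2 (R(P, w) = -7 + (w + w)**2 = -7 + (2*w)**2 = -7 + 4*w**2)
1/(R(33, 229) - 48356) = 1/((-7 + 4*229**2) - 48356) = 1/((-7 + 4*52441) - 48356) = 1/((-7 + 209764) - 48356) = 1/(209757 - 48356) = 1/161401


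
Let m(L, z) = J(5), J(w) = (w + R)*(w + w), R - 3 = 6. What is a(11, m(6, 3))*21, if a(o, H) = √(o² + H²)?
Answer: 21*√19721 ≈ 2949.1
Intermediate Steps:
R = 9 (R = 3 + 6 = 9)
J(w) = 2*w*(9 + w) (J(w) = (w + 9)*(w + w) = (9 + w)*(2*w) = 2*w*(9 + w))
m(L, z) = 140 (m(L, z) = 2*5*(9 + 5) = 2*5*14 = 140)
a(o, H) = √(H² + o²)
a(11, m(6, 3))*21 = √(140² + 11²)*21 = √(19600 + 121)*21 = √19721*21 = 21*√19721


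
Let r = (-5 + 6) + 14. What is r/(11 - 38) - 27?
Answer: -248/9 ≈ -27.556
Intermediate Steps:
r = 15 (r = 1 + 14 = 15)
r/(11 - 38) - 27 = 15/(11 - 38) - 27 = 15/(-27) - 27 = 15*(-1/27) - 27 = -5/9 - 27 = -248/9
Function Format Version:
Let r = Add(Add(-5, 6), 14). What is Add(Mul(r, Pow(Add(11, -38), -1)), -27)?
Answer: Rational(-248, 9) ≈ -27.556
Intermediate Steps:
r = 15 (r = Add(1, 14) = 15)
Add(Mul(r, Pow(Add(11, -38), -1)), -27) = Add(Mul(15, Pow(Add(11, -38), -1)), -27) = Add(Mul(15, Pow(-27, -1)), -27) = Add(Mul(15, Rational(-1, 27)), -27) = Add(Rational(-5, 9), -27) = Rational(-248, 9)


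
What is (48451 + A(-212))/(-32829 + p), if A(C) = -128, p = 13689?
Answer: -4393/1740 ≈ -2.5247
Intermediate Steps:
(48451 + A(-212))/(-32829 + p) = (48451 - 128)/(-32829 + 13689) = 48323/(-19140) = 48323*(-1/19140) = -4393/1740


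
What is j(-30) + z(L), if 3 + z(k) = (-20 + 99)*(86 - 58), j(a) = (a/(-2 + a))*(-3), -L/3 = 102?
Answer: 35299/16 ≈ 2206.2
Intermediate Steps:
L = -306 (L = -3*102 = -306)
j(a) = -3*a/(-2 + a)
z(k) = 2209 (z(k) = -3 + (-20 + 99)*(86 - 58) = -3 + 79*28 = -3 + 2212 = 2209)
j(-30) + z(L) = -3*(-30)/(-2 - 30) + 2209 = -3*(-30)/(-32) + 2209 = -3*(-30)*(-1/32) + 2209 = -45/16 + 2209 = 35299/16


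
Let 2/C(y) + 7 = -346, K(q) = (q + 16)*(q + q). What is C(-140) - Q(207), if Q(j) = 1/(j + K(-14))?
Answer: -655/53303 ≈ -0.012288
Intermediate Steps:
K(q) = 2*q*(16 + q) (K(q) = (16 + q)*(2*q) = 2*q*(16 + q))
C(y) = -2/353 (C(y) = 2/(-7 - 346) = 2/(-353) = 2*(-1/353) = -2/353)
Q(j) = 1/(-56 + j) (Q(j) = 1/(j + 2*(-14)*(16 - 14)) = 1/(j + 2*(-14)*2) = 1/(j - 56) = 1/(-56 + j))
C(-140) - Q(207) = -2/353 - 1/(-56 + 207) = -2/353 - 1/151 = -655/53303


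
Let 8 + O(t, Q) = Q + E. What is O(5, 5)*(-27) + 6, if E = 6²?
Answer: -885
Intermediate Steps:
E = 36
O(t, Q) = 28 + Q (O(t, Q) = -8 + (Q + 36) = -8 + (36 + Q) = 28 + Q)
O(5, 5)*(-27) + 6 = (28 + 5)*(-27) + 6 = 33*(-27) + 6 = -891 + 6 = -885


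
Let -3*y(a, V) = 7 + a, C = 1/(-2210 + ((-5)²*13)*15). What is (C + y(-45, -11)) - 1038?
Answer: -8197537/7995 ≈ -1025.3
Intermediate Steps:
C = 1/2665 (C = 1/(-2210 + (25*13)*15) = 1/(-2210 + 325*15) = 1/(-2210 + 4875) = 1/2665 ≈ 0.00037523)
y(a, V) = -7/3 - a/3 (y(a, V) = -(7 + a)/3 = -7/3 - a/3)
(C + y(-45, -11)) - 1038 = (1/2665 + (-7/3 - ⅓*(-45))) - 1038 = (1/2665 + (-7/3 + 15)) - 1038 = (1/2665 + 38/3) - 1038 = 101273/7995 - 1038 = -8197537/7995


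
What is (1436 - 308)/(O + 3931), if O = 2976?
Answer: 1128/6907 ≈ 0.16331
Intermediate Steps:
(1436 - 308)/(O + 3931) = (1436 - 308)/(2976 + 3931) = 1128/6907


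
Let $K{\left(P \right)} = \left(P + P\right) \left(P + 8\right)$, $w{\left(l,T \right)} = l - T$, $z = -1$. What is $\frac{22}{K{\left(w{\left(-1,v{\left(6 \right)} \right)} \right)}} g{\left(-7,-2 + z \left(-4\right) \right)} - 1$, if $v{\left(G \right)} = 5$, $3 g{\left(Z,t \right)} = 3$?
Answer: $- \frac{23}{12} \approx -1.9167$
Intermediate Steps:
$g{\left(Z,t \right)} = 1$ ($g{\left(Z,t \right)} = \frac{1}{3} \cdot 3 = 1$)
$K{\left(P \right)} = 2 P \left(8 + P\right)$
$\frac{22}{K{\left(w{\left(-1,v{\left(6 \right)} \right)} \right)}} g{\left(-7,-2 + z \left(-4\right) \right)} - 1 = \frac{22}{2 \left(-1 - 5\right) \left(8 - 6\right)} 1 - 1 = \frac{22}{2 \left(-6\right) \left(8 - 6\right)} 1 - 1 = \frac{22}{2 \left(-6\right) 2} \cdot 1 - 1 = \frac{22}{-24} \cdot 1 - 1 = 22 \left(- \frac{1}{24}\right) 1 - 1 = \left(- \frac{11}{12}\right) 1 - 1 = - \frac{11}{12} - 1 = - \frac{23}{12}$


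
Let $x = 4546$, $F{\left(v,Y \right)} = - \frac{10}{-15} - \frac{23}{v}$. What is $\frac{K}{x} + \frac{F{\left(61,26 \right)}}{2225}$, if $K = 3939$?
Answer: $\frac{1604103263}{1851017550} \approx 0.86661$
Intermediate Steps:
$F{\left(v,Y \right)} = \frac{2}{3} - \frac{23}{v}$ ($F{\left(v,Y \right)} = \left(-10\right) \left(- \frac{1}{15}\right) - \frac{23}{v} = \frac{2}{3} - \frac{23}{v}$)
$\frac{K}{x} + \frac{F{\left(61,26 \right)}}{2225} = \frac{3939}{4546} + \frac{\frac{2}{3} - \frac{23}{61}}{2225} = 3939 \cdot \frac{1}{4546} + \left(\frac{2}{3} - \frac{23}{61}\right) \frac{1}{2225} = \frac{3939}{4546} + \left(\frac{2}{3} - \frac{23}{61}\right) \frac{1}{2225} = \frac{3939}{4546} + \frac{53}{183} \cdot \frac{1}{2225} = \frac{3939}{4546} + \frac{53}{407175} = \frac{1604103263}{1851017550}$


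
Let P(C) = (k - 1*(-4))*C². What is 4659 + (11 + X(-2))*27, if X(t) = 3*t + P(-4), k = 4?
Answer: 8250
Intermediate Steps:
P(C) = 8*C² (P(C) = (4 - 1*(-4))*C² = (4 + 4)*C² = 8*C²)
X(t) = 128 + 3*t (X(t) = 3*t + 8*(-4)² = 3*t + 8*16 = 3*t + 128 = 128 + 3*t)
4659 + (11 + X(-2))*27 = 4659 + (11 + (128 + 3*(-2)))*27 = 4659 + (11 + (128 - 6))*27 = 4659 + (11 + 122)*27 = 4659 + 133*27 = 4659 + 3591 = 8250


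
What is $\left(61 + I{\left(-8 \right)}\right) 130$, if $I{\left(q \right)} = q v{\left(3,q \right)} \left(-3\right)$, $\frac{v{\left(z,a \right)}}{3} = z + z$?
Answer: $64090$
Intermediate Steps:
$v{\left(z,a \right)} = 6 z$ ($v{\left(z,a \right)} = 3 \left(z + z\right) = 3 \cdot 2 z = 6 z$)
$I{\left(q \right)} = - 54 q$ ($I{\left(q \right)} = q 6 \cdot 3 \left(-3\right) = q 18 \left(-3\right) = 18 q \left(-3\right) = - 54 q$)
$\left(61 + I{\left(-8 \right)}\right) 130 = \left(61 - -432\right) 130 = \left(61 + 432\right) 130 = 493 \cdot 130 = 64090$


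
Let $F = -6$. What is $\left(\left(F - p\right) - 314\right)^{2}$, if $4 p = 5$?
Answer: $\frac{1651225}{16} \approx 1.032 \cdot 10^{5}$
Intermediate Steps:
$p = \frac{5}{4}$ ($p = \frac{1}{4} \cdot 5 = \frac{5}{4} \approx 1.25$)
$\left(\left(F - p\right) - 314\right)^{2} = \left(\left(-6 - \frac{5}{4}\right) - 314\right)^{2} = \left(- \frac{29}{4} - 314\right)^{2} = \left(- \frac{1285}{4}\right)^{2} = \frac{1651225}{16}$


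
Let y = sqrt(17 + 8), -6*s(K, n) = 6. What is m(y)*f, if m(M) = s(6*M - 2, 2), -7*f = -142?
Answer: -142/7 ≈ -20.286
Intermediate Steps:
s(K, n) = -1 (s(K, n) = -1/6*6 = -1)
y = 5 (y = sqrt(25) = 5)
f = 142/7 (f = -1/7*(-142) = 142/7 ≈ 20.286)
m(M) = -1
m(y)*f = -1*142/7 = -142/7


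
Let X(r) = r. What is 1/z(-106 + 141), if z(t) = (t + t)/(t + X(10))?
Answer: 9/14 ≈ 0.64286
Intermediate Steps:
z(t) = 2*t/(10 + t) (z(t) = (t + t)/(t + 10) = (2*t)/(10 + t) = 2*t/(10 + t))
1/z(-106 + 141) = 1/(2*(-106 + 141)/(10 + (-106 + 141))) = 1/(2*35/(10 + 35)) = 1/(2*35/45) = 1/(2*35*(1/45)) = 1/(14/9) = 9/14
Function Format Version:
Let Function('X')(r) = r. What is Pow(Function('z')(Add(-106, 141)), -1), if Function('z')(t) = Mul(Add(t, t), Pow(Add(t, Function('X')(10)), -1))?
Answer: Rational(9, 14) ≈ 0.64286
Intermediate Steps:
Function('z')(t) = Mul(2, t, Pow(Add(10, t), -1)) (Function('z')(t) = Mul(Add(t, t), Pow(Add(t, 10), -1)) = Mul(Mul(2, t), Pow(Add(10, t), -1)) = Mul(2, t, Pow(Add(10, t), -1)))
Pow(Function('z')(Add(-106, 141)), -1) = Pow(Mul(2, Add(-106, 141), Pow(Add(10, Add(-106, 141)), -1)), -1) = Pow(Mul(2, 35, Pow(Add(10, 35), -1)), -1) = Pow(Mul(2, 35, Pow(45, -1)), -1) = Pow(Mul(2, 35, Rational(1, 45)), -1) = Pow(Rational(14, 9), -1) = Rational(9, 14)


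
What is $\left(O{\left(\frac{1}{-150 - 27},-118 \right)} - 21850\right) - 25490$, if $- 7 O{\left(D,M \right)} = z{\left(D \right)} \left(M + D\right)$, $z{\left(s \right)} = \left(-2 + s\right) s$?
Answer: $- \frac{1837571896655}{38816631} \approx -47340.0$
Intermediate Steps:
$z{\left(s \right)} = s \left(-2 + s\right)$
$O{\left(D,M \right)} = - \frac{D \left(-2 + D\right) \left(D + M\right)}{7}$ ($O{\left(D,M \right)} = - \frac{D \left(-2 + D\right) \left(M + D\right)}{7} = - \frac{D \left(-2 + D\right) \left(D + M\right)}{7}$)
$\left(O{\left(\frac{1}{-150 - 27},-118 \right)} - 21850\right) - 25490 = \left(- \frac{\left(-2 + \frac{1}{-150 - 27}\right) \left(\frac{1}{-150 - 27} - 118\right)}{7 \left(-150 - 27\right)} - 21850\right) - 25490 = \left(- \frac{\left(-2 + \frac{1}{-177}\right) \left(\frac{1}{-177} - 118\right)}{7 \left(-177\right)} - 21850\right) - 25490 = \left(\left(- \frac{1}{7}\right) \left(- \frac{1}{177}\right) \left(-2 - \frac{1}{177}\right) \left(- \frac{1}{177} - 118\right) - 21850\right) - 25490 = \left(\left(- \frac{1}{7}\right) \left(- \frac{1}{177}\right) \left(- \frac{355}{177}\right) \left(- \frac{20887}{177}\right) - 21850\right) - 25490 = \left(\frac{7414885}{38816631} - 21850\right) - 25490 = - \frac{848135972465}{38816631} - 25490 = - \frac{1837571896655}{38816631}$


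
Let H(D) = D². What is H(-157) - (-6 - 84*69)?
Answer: 30451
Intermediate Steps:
H(-157) - (-6 - 84*69) = (-157)² - (-6 - 84*69) = 24649 - (-6 - 5796) = 24649 - 1*(-5802) = 24649 + 5802 = 30451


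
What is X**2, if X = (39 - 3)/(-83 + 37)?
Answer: 324/529 ≈ 0.61248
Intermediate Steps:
X = -18/23 (X = 36/(-46) = 36*(-1/46) = -18/23 ≈ -0.78261)
X**2 = (-18/23)**2 = 324/529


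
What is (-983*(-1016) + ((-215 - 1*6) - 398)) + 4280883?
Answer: 5278992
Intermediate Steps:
(-983*(-1016) + ((-215 - 1*6) - 398)) + 4280883 = (998728 + ((-215 - 6) - 398)) + 4280883 = (998728 + (-221 - 398)) + 4280883 = (998728 - 619) + 4280883 = 998109 + 4280883 = 5278992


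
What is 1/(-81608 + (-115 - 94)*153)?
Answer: -1/113585 ≈ -8.8040e-6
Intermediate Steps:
1/(-81608 + (-115 - 94)*153) = 1/(-81608 - 209*153) = 1/(-81608 - 31977) = 1/(-113585) = -1/113585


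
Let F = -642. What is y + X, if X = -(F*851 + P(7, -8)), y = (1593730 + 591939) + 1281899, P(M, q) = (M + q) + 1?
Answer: 4013910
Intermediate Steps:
P(M, q) = 1 + M + q
y = 3467568 (y = 2185669 + 1281899 = 3467568)
X = 546342 (X = -(-642*851 + (1 + 7 - 8)) = -(-546342 + 0) = -1*(-546342) = 546342)
y + X = 3467568 + 546342 = 4013910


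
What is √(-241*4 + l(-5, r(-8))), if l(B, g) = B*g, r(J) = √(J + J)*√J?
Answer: 2*√(-241 + 10*√2) ≈ 30.124*I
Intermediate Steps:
r(J) = J*√2 (r(J) = √(2*J)*√J = (√2*√J)*√J = J*√2)
√(-241*4 + l(-5, r(-8))) = √(-241*4 - (-40)*√2) = √(-964 + 40*√2)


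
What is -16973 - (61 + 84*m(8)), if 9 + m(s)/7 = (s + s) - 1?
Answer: -20562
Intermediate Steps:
m(s) = -70 + 14*s (m(s) = -63 + 7*((s + s) - 1) = -63 + 7*(2*s - 1) = -63 + 7*(-1 + 2*s) = -63 + (-7 + 14*s) = -70 + 14*s)
-16973 - (61 + 84*m(8)) = -16973 - (61 + 84*(-70 + 14*8)) = -16973 - (61 + 84*(-70 + 112)) = -16973 - (61 + 84*42) = -16973 - (61 + 3528) = -16973 - 1*3589 = -16973 - 3589 = -20562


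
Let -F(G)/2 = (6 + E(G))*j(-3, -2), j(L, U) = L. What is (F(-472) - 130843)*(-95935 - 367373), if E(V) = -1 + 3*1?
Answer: 60598369860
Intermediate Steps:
E(V) = 2 (E(V) = -1 + 3 = 2)
F(G) = 48 (F(G) = -2*(6 + 2)*(-3) = -16*(-3) = -2*(-24) = 48)
(F(-472) - 130843)*(-95935 - 367373) = (48 - 130843)*(-95935 - 367373) = -130795*(-463308) = 60598369860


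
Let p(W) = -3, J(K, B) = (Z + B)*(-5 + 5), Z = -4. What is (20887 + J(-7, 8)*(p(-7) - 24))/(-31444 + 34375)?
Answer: 20887/2931 ≈ 7.1262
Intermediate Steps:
J(K, B) = 0 (J(K, B) = (-4 + B)*(-5 + 5) = (-4 + B)*0 = 0)
(20887 + J(-7, 8)*(p(-7) - 24))/(-31444 + 34375) = (20887 + 0*(-3 - 24))/(-31444 + 34375) = (20887 + 0*(-27))/2931 = (20887 + 0)*(1/2931) = 20887*(1/2931) = 20887/2931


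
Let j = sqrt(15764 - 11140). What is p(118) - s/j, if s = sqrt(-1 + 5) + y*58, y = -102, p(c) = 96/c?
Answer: 176095/2006 ≈ 87.784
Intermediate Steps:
s = -5914 (s = sqrt(-1 + 5) - 102*58 = sqrt(4) - 5916 = 2 - 5916 = -5914)
j = 68 (j = sqrt(4624) = 68)
p(118) - s/j = 96/118 - (-5914)/68 = 96*(1/118) - (-5914)/68 = 48/59 - 1*(-2957/34) = 48/59 + 2957/34 = 176095/2006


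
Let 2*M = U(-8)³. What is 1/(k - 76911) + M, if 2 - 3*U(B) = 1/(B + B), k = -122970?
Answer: 266033419/1637425152 ≈ 0.16247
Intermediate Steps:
U(B) = ⅔ - 1/(6*B) (U(B) = ⅔ - 1/(3*(B + B)) = ⅔ - 1/(2*B)/3 = ⅔ - 1/(6*B))
M = 1331/8192 (M = ((⅙)*(-1 + 4*(-8))/(-8))³/2 = ((⅙)*(-⅛)*(-1 - 32))³/2 = ((⅙)*(-⅛)*(-33))³/2 = (11/16)³/2 = (½)*(1331/4096) = 1331/8192 ≈ 0.16248)
1/(k - 76911) + M = 1/(-122970 - 76911) + 1331/8192 = 1/(-199881) + 1331/8192 = -1/199881 + 1331/8192 = 266033419/1637425152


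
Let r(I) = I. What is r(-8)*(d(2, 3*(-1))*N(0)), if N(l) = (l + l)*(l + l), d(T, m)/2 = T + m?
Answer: 0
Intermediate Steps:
d(T, m) = 2*T + 2*m (d(T, m) = 2*(T + m) = 2*T + 2*m)
N(l) = 4*l**2 (N(l) = (2*l)*(2*l) = 4*l**2)
r(-8)*(d(2, 3*(-1))*N(0)) = -8*(2*2 + 2*(3*(-1)))*4*0**2 = -8*(4 + 2*(-3))*4*0 = -8*(4 - 6)*0 = -(-16)*0 = -8*0 = 0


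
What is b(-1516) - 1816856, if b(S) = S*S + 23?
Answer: 481423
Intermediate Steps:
b(S) = 23 + S² (b(S) = S² + 23 = 23 + S²)
b(-1516) - 1816856 = (23 + (-1516)²) - 1816856 = (23 + 2298256) - 1816856 = 2298279 - 1816856 = 481423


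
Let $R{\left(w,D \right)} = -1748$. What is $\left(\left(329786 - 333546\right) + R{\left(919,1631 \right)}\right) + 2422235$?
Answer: $2416727$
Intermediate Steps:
$\left(\left(329786 - 333546\right) + R{\left(919,1631 \right)}\right) + 2422235 = \left(\left(329786 - 333546\right) - 1748\right) + 2422235 = \left(-3760 - 1748\right) + 2422235 = -5508 + 2422235 = 2416727$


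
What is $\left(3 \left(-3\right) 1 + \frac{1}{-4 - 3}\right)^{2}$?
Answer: $\frac{4096}{49} \approx 83.592$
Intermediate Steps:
$\left(3 \left(-3\right) 1 + \frac{1}{-4 - 3}\right)^{2} = \left(\left(-9\right) 1 + \frac{1}{-7}\right)^{2} = \left(-9 - \frac{1}{7}\right)^{2} = \left(- \frac{64}{7}\right)^{2} = \frac{4096}{49}$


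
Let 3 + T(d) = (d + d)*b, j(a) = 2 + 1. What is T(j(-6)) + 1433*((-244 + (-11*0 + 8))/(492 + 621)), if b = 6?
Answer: -301459/1113 ≈ -270.85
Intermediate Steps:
j(a) = 3
T(d) = -3 + 12*d (T(d) = -3 + (d + d)*6 = -3 + (2*d)*6 = -3 + 12*d)
T(j(-6)) + 1433*((-244 + (-11*0 + 8))/(492 + 621)) = (-3 + 12*3) + 1433*((-244 + (-11*0 + 8))/(492 + 621)) = (-3 + 36) + 1433*((-244 + (0 + 8))/1113) = 33 + 1433*((-244 + 8)*(1/1113)) = 33 + 1433*(-236*1/1113) = 33 + 1433*(-236/1113) = 33 - 338188/1113 = -301459/1113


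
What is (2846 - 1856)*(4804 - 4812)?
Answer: -7920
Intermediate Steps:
(2846 - 1856)*(4804 - 4812) = 990*(-8) = -7920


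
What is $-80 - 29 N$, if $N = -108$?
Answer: $3052$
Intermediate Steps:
$-80 - 29 N = -80 - -3132 = -80 + 3132 = 3052$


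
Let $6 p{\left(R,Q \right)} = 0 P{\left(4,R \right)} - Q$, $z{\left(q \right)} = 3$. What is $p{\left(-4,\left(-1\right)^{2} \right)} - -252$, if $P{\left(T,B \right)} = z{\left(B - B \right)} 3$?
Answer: $\frac{1511}{6} \approx 251.83$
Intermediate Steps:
$P{\left(T,B \right)} = 9$ ($P{\left(T,B \right)} = 3 \cdot 3 = 9$)
$p{\left(R,Q \right)} = - \frac{Q}{6}$ ($p{\left(R,Q \right)} = \frac{0 \cdot 9 - Q}{6} = \frac{0 - Q}{6} = \frac{\left(-1\right) Q}{6} = - \frac{Q}{6}$)
$p{\left(-4,\left(-1\right)^{2} \right)} - -252 = - \frac{\left(-1\right)^{2}}{6} - -252 = \left(- \frac{1}{6}\right) 1 + 252 = - \frac{1}{6} + 252 = \frac{1511}{6}$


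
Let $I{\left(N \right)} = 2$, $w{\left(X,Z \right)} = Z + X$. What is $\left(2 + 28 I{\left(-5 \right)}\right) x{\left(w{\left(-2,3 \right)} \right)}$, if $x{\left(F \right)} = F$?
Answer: $58$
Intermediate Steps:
$w{\left(X,Z \right)} = X + Z$
$\left(2 + 28 I{\left(-5 \right)}\right) x{\left(w{\left(-2,3 \right)} \right)} = \left(2 + 28 \cdot 2\right) \left(-2 + 3\right) = \left(2 + 56\right) 1 = 58 \cdot 1 = 58$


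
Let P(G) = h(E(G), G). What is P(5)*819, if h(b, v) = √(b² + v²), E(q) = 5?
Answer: 4095*√2 ≈ 5791.2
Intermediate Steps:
P(G) = √(25 + G²) (P(G) = √(5² + G²) = √(25 + G²))
P(5)*819 = √(25 + 5²)*819 = √(25 + 25)*819 = √50*819 = (5*√2)*819 = 4095*√2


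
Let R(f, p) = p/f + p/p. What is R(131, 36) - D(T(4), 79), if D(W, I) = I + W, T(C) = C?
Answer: -10706/131 ≈ -81.725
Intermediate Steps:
R(f, p) = 1 + p/f (R(f, p) = p/f + 1 = 1 + p/f)
R(131, 36) - D(T(4), 79) = (131 + 36)/131 - (79 + 4) = (1/131)*167 - 1*83 = 167/131 - 83 = -10706/131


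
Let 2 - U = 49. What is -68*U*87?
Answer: 278052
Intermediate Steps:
U = -47 (U = 2 - 1*49 = 2 - 49 = -47)
-68*U*87 = -68*(-47)*87 = 3196*87 = 278052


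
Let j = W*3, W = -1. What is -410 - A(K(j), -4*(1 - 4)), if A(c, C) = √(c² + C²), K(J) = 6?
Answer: -410 - 6*√5 ≈ -423.42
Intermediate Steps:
j = -3 (j = -1*3 = -3)
A(c, C) = √(C² + c²)
-410 - A(K(j), -4*(1 - 4)) = -410 - √((-4*(1 - 4))² + 6²) = -410 - √((-4*(-3))² + 36) = -410 - √(12² + 36) = -410 - √(144 + 36) = -410 - √180 = -410 - 6*√5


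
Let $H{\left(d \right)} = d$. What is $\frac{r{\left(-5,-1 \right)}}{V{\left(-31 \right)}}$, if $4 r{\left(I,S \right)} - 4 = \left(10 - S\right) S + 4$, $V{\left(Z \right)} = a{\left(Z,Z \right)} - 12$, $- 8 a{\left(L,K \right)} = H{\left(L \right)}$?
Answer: $\frac{6}{65} \approx 0.092308$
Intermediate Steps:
$a{\left(L,K \right)} = - \frac{L}{8}$
$V{\left(Z \right)} = -12 - \frac{Z}{8}$ ($V{\left(Z \right)} = - \frac{Z}{8} - 12 = -12 - \frac{Z}{8}$)
$r{\left(I,S \right)} = 2 + \frac{S \left(10 - S\right)}{4}$ ($r{\left(I,S \right)} = 1 + \frac{\left(10 - S\right) S + 4}{4} = 1 + \frac{S \left(10 - S\right) + 4}{4} = 1 + \frac{4 + S \left(10 - S\right)}{4} = 1 + \left(1 + \frac{S \left(10 - S\right)}{4}\right) = 2 + \frac{S \left(10 - S\right)}{4}$)
$\frac{r{\left(-5,-1 \right)}}{V{\left(-31 \right)}} = \frac{2 - \frac{\left(-1\right)^{2}}{4} + \frac{5}{2} \left(-1\right)}{-12 - - \frac{31}{8}} = \frac{2 - \frac{1}{4} - \frac{5}{2}}{-12 + \frac{31}{8}} = \frac{2 - \frac{1}{4} - \frac{5}{2}}{- \frac{65}{8}} = \left(- \frac{3}{4}\right) \left(- \frac{8}{65}\right) = \frac{6}{65}$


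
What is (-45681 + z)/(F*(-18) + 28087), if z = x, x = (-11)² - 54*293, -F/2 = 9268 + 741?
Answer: -61382/388411 ≈ -0.15803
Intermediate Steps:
F = -20018 (F = -2*(9268 + 741) = -2*10009 = -20018)
x = -15701 (x = 121 - 15822 = -15701)
z = -15701
(-45681 + z)/(F*(-18) + 28087) = (-45681 - 15701)/(-20018*(-18) + 28087) = -61382/(360324 + 28087) = -61382/388411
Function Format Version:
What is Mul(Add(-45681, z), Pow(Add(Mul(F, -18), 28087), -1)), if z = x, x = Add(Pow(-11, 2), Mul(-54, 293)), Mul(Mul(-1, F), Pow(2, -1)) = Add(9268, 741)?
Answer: Rational(-61382, 388411) ≈ -0.15803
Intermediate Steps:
F = -20018 (F = Mul(-2, Add(9268, 741)) = Mul(-2, 10009) = -20018)
x = -15701 (x = Add(121, -15822) = -15701)
z = -15701
Mul(Add(-45681, z), Pow(Add(Mul(F, -18), 28087), -1)) = Mul(Add(-45681, -15701), Pow(Add(Mul(-20018, -18), 28087), -1)) = Mul(-61382, Pow(Add(360324, 28087), -1)) = Mul(-61382, Pow(388411, -1)) = Mul(-61382, Rational(1, 388411)) = Rational(-61382, 388411)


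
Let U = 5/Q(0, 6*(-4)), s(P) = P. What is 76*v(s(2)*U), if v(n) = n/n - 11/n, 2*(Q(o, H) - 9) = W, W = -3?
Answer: -551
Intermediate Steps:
Q(o, H) = 15/2 (Q(o, H) = 9 + (½)*(-3) = 9 - 3/2 = 15/2)
U = ⅔ (U = 5/(15/2) = 5*(2/15) = ⅔ ≈ 0.66667)
v(n) = 1 - 11/n
76*v(s(2)*U) = 76*((-11 + 2*(⅔))/((2*(⅔)))) = 76*((-11 + 4/3)/(4/3)) = 76*((¾)*(-29/3)) = 76*(-29/4) = -551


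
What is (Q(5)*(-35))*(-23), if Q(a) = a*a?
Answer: 20125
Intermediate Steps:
Q(a) = a²
(Q(5)*(-35))*(-23) = (5²*(-35))*(-23) = (25*(-35))*(-23) = -875*(-23) = 20125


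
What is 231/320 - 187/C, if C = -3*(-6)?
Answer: -27841/2880 ≈ -9.6670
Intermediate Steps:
C = 18
231/320 - 187/C = 231/320 - 187/18 = -27841/2880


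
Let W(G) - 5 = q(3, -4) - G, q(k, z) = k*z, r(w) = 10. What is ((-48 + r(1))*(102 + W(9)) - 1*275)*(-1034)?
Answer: 3663462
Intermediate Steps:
W(G) = -7 - G (W(G) = 5 + (3*(-4) - G) = 5 + (-12 - G) = -7 - G)
((-48 + r(1))*(102 + W(9)) - 1*275)*(-1034) = ((-48 + 10)*(102 + (-7 - 1*9)) - 1*275)*(-1034) = (-38*(102 + (-7 - 9)) - 275)*(-1034) = (-38*(102 - 16) - 275)*(-1034) = (-38*86 - 275)*(-1034) = (-3268 - 275)*(-1034) = -3543*(-1034) = 3663462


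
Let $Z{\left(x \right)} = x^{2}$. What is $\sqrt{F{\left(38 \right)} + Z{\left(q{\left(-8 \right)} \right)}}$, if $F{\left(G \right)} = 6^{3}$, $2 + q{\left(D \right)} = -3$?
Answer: $\sqrt{241} \approx 15.524$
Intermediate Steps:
$q{\left(D \right)} = -5$ ($q{\left(D \right)} = -2 - 3 = -5$)
$F{\left(G \right)} = 216$
$\sqrt{F{\left(38 \right)} + Z{\left(q{\left(-8 \right)} \right)}} = \sqrt{216 + \left(-5\right)^{2}} = \sqrt{216 + 25} = \sqrt{241}$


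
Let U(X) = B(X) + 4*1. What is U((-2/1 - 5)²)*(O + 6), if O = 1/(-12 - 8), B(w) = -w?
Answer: -1071/4 ≈ -267.75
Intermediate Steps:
U(X) = 4 - X (U(X) = -X + 4*1 = -X + 4 = 4 - X)
O = -1/20 (O = 1/(-20) = -1/20 ≈ -0.050000)
U((-2/1 - 5)²)*(O + 6) = (4 - (-2/1 - 5)²)*(-1/20 + 6) = (4 - (-2*1 - 5)²)*(119/20) = (4 - (-2 - 5)²)*(119/20) = (4 - 1*(-7)²)*(119/20) = (4 - 1*49)*(119/20) = (4 - 49)*(119/20) = -45*119/20 = -1071/4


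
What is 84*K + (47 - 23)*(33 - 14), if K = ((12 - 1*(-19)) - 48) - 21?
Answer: -2736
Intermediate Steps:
K = -38 (K = ((12 + 19) - 48) - 21 = (31 - 48) - 21 = -17 - 21 = -38)
84*K + (47 - 23)*(33 - 14) = 84*(-38) + (47 - 23)*(33 - 14) = -3192 + 24*19 = -3192 + 456 = -2736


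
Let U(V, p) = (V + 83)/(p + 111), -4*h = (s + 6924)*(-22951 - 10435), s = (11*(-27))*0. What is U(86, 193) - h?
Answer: -17568514295/304 ≈ -5.7791e+7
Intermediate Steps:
s = 0 (s = -297*0 = 0)
h = 57791166 (h = -(0 + 6924)*(-22951 - 10435)/4 = -1731*(-33386) = -¼*(-231164664) = 57791166)
U(V, p) = (83 + V)/(111 + p)
U(86, 193) - h = (83 + 86)/(111 + 193) - 1*57791166 = 169/304 - 57791166 = -17568514295/304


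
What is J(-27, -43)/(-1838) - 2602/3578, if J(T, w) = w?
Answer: -2314311/3288182 ≈ -0.70383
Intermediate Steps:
J(-27, -43)/(-1838) - 2602/3578 = -43/(-1838) - 2602/3578 = -43*(-1/1838) - 2602*1/3578 = 43/1838 - 1301/1789 = -2314311/3288182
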